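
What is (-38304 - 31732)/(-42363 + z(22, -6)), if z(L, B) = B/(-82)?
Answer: 717869/434220 ≈ 1.6532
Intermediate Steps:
z(L, B) = -B/82 (z(L, B) = B*(-1/82) = -B/82)
(-38304 - 31732)/(-42363 + z(22, -6)) = (-38304 - 31732)/(-42363 - 1/82*(-6)) = -70036/(-42363 + 3/41) = -70036/(-1736880/41) = -70036*(-41/1736880) = 717869/434220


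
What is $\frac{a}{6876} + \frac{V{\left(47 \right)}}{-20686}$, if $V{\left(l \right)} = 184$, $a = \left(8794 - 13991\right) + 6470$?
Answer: $\frac{12534047}{71118468} \approx 0.17624$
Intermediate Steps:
$a = 1273$ ($a = -5197 + 6470 = 1273$)
$\frac{a}{6876} + \frac{V{\left(47 \right)}}{-20686} = \frac{1273}{6876} + \frac{184}{-20686} = 1273 \cdot \frac{1}{6876} + 184 \left(- \frac{1}{20686}\right) = \frac{1273}{6876} - \frac{92}{10343} = \frac{12534047}{71118468}$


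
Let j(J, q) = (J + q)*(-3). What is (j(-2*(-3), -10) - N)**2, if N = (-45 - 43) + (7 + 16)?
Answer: 5929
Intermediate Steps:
N = -65 (N = -88 + 23 = -65)
j(J, q) = -3*J - 3*q
(j(-2*(-3), -10) - N)**2 = ((-(-6)*(-3) - 3*(-10)) - 1*(-65))**2 = ((-3*6 + 30) + 65)**2 = ((-18 + 30) + 65)**2 = (12 + 65)**2 = 77**2 = 5929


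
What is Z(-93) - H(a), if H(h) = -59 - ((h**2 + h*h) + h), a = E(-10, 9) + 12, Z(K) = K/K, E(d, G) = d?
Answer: 70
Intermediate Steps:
Z(K) = 1
a = 2 (a = -10 + 12 = 2)
H(h) = -59 - h - 2*h**2 (H(h) = -59 - ((h**2 + h**2) + h) = -59 - (2*h**2 + h) = -59 - (h + 2*h**2) = -59 + (-h - 2*h**2) = -59 - h - 2*h**2)
Z(-93) - H(a) = 1 - (-59 - 1*2 - 2*2**2) = 1 - (-59 - 2 - 2*4) = 1 - (-59 - 2 - 8) = 1 - 1*(-69) = 1 + 69 = 70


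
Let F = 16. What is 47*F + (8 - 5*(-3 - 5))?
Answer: 800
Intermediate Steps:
47*F + (8 - 5*(-3 - 5)) = 47*16 + (8 - 5*(-3 - 5)) = 752 + (8 - 5*(-8)) = 752 + (8 - 1*(-40)) = 752 + (8 + 40) = 752 + 48 = 800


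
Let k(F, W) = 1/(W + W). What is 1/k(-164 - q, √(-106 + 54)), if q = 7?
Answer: 4*I*√13 ≈ 14.422*I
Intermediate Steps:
k(F, W) = 1/(2*W)
1/k(-164 - q, √(-106 + 54)) = 1/(1/(2*(√(-106 + 54)))) = 1/(1/(2*(√(-52)))) = 1/(1/(2*((2*I*√13)))) = 1/((-I*√13/26)/2) = 1/(-I*√13/52) = 4*I*√13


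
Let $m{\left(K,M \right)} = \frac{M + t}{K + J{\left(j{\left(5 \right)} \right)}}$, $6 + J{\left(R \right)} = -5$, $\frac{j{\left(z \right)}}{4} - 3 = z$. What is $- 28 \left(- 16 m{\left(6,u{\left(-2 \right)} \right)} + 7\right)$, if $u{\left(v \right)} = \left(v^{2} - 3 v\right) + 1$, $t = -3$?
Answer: $- \frac{4564}{5} \approx -912.8$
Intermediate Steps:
$j{\left(z \right)} = 12 + 4 z$
$u{\left(v \right)} = 1 + v^{2} - 3 v$
$J{\left(R \right)} = -11$ ($J{\left(R \right)} = -6 - 5 = -11$)
$m{\left(K,M \right)} = \frac{-3 + M}{-11 + K}$ ($m{\left(K,M \right)} = \frac{M - 3}{K - 11} = \frac{-3 + M}{-11 + K}$)
$- 28 \left(- 16 m{\left(6,u{\left(-2 \right)} \right)} + 7\right) = - 28 \left(- 16 \frac{-3 + \left(1 + \left(-2\right)^{2} - -6\right)}{-11 + 6} + 7\right) = - 28 \left(- 16 \frac{-3 + \left(1 + 4 + 6\right)}{-5} + 7\right) = - 28 \left(- 16 \left(- \frac{-3 + 11}{5}\right) + 7\right) = - 28 \left(- 16 \left(\left(- \frac{1}{5}\right) 8\right) + 7\right) = - 28 \left(\left(-16\right) \left(- \frac{8}{5}\right) + 7\right) = - 28 \left(\frac{128}{5} + 7\right) = \left(-28\right) \frac{163}{5} = - \frac{4564}{5}$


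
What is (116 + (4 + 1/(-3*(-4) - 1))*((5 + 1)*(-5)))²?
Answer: 5476/121 ≈ 45.256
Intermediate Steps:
(116 + (4 + 1/(-3*(-4) - 1))*((5 + 1)*(-5)))² = (116 + (4 + 1/(12 - 1))*(6*(-5)))² = (116 + (4 + 1/11)*(-30))² = (116 + (45/11)*(-30))² = (116 - 1350/11)² = (-74/11)² = 5476/121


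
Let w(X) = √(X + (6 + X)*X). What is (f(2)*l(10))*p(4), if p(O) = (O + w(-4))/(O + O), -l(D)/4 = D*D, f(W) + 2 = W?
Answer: 0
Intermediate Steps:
f(W) = -2 + W
l(D) = -4*D² (l(D) = -4*D*D = -4*D²)
w(X) = √(X + X*(6 + X))
p(O) = (O + 2*I*√3)/(2*O) (p(O) = (O + √(-4*(7 - 4)))/(O + O) = (O + √(-4*3))/((2*O)) = (O + √(-12))*(1/(2*O)) = (O + 2*I*√3)*(1/(2*O)) = (O + 2*I*√3)/(2*O))
(f(2)*l(10))*p(4) = ((-2 + 2)*(-4*10²))*(((½)*4 + I*√3)/4) = (0*(-4*100))*((2 + I*√3)/4) = (0*(-400))*(½ + I*√3/4) = 0*(½ + I*√3/4) = 0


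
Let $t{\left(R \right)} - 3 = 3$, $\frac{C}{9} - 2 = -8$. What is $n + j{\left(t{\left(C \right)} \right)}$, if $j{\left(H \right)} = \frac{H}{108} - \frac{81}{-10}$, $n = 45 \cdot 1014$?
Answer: $\frac{2053717}{45} \approx 45638.0$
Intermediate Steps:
$C = -54$ ($C = 18 + 9 \left(-8\right) = 18 - 72 = -54$)
$t{\left(R \right)} = 6$ ($t{\left(R \right)} = 3 + 3 = 6$)
$n = 45630$
$j{\left(H \right)} = \frac{81}{10} + \frac{H}{108}$ ($j{\left(H \right)} = H \frac{1}{108} - - \frac{81}{10} = \frac{H}{108} + \frac{81}{10} = \frac{81}{10} + \frac{H}{108}$)
$n + j{\left(t{\left(C \right)} \right)} = 45630 + \left(\frac{81}{10} + \frac{1}{108} \cdot 6\right) = 45630 + \left(\frac{81}{10} + \frac{1}{18}\right) = 45630 + \frac{367}{45} = \frac{2053717}{45}$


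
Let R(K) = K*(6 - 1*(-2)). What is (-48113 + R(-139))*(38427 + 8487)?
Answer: -2309341650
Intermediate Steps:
R(K) = 8*K (R(K) = K*(6 + 2) = K*8 = 8*K)
(-48113 + R(-139))*(38427 + 8487) = (-48113 + 8*(-139))*(38427 + 8487) = (-48113 - 1112)*46914 = -49225*46914 = -2309341650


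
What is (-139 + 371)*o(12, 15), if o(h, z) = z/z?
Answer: 232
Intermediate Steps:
o(h, z) = 1
(-139 + 371)*o(12, 15) = (-139 + 371)*1 = 232*1 = 232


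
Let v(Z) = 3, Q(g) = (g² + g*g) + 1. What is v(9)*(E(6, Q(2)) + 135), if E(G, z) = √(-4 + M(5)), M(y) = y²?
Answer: 405 + 3*√21 ≈ 418.75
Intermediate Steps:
Q(g) = 1 + 2*g² (Q(g) = (g² + g²) + 1 = 2*g² + 1 = 1 + 2*g²)
E(G, z) = √21 (E(G, z) = √(-4 + 5²) = √(-4 + 25) = √21)
v(9)*(E(6, Q(2)) + 135) = 3*(√21 + 135) = 3*(135 + √21) = 405 + 3*√21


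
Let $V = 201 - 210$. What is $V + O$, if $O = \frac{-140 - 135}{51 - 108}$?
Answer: $- \frac{238}{57} \approx -4.1754$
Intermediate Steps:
$V = -9$ ($V = 201 - 210 = -9$)
$O = \frac{275}{57}$ ($O = - \frac{275}{-57} = \left(-275\right) \left(- \frac{1}{57}\right) = \frac{275}{57} \approx 4.8246$)
$V + O = -9 + \frac{275}{57} = - \frac{238}{57}$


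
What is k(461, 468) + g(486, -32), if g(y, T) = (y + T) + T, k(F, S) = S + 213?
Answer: 1103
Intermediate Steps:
k(F, S) = 213 + S
g(y, T) = y + 2*T (g(y, T) = (T + y) + T = y + 2*T)
k(461, 468) + g(486, -32) = (213 + 468) + (486 + 2*(-32)) = 681 + (486 - 64) = 681 + 422 = 1103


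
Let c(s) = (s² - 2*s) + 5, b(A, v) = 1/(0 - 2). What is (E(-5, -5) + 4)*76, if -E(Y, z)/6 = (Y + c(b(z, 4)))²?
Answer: -817/2 ≈ -408.50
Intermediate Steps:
b(A, v) = -½ (b(A, v) = 1/(-2) = -½)
c(s) = 5 + s² - 2*s
E(Y, z) = -6*(25/4 + Y)² (E(Y, z) = -6*(Y + (5 + (-½)² - 2*(-½)))² = -6*(Y + (5 + ¼ + 1))² = -6*(Y + 25/4)² = -6*(25/4 + Y)²)
(E(-5, -5) + 4)*76 = (-3*(25 + 4*(-5))²/8 + 4)*76 = (-3*(25 - 20)²/8 + 4)*76 = (-3/8*5² + 4)*76 = (-3/8*25 + 4)*76 = (-75/8 + 4)*76 = -43/8*76 = -817/2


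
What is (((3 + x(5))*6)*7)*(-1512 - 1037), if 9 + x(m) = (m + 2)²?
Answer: -4603494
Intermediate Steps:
x(m) = -9 + (2 + m)² (x(m) = -9 + (m + 2)² = -9 + (2 + m)²)
(((3 + x(5))*6)*7)*(-1512 - 1037) = (((3 + (-9 + (2 + 5)²))*6)*7)*(-1512 - 1037) = (((3 + (-9 + 7²))*6)*7)*(-2549) = (((3 + (-9 + 49))*6)*7)*(-2549) = (((3 + 40)*6)*7)*(-2549) = ((43*6)*7)*(-2549) = (258*7)*(-2549) = 1806*(-2549) = -4603494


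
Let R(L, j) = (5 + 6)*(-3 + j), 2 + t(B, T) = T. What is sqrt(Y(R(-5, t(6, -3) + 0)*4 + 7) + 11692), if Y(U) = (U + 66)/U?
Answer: 11*sqrt(1277995)/115 ≈ 108.13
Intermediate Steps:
t(B, T) = -2 + T
R(L, j) = -33 + 11*j (R(L, j) = 11*(-3 + j) = -33 + 11*j)
Y(U) = (66 + U)/U
sqrt(Y(R(-5, t(6, -3) + 0)*4 + 7) + 11692) = sqrt((66 + ((-33 + 11*((-2 - 3) + 0))*4 + 7))/((-33 + 11*((-2 - 3) + 0))*4 + 7) + 11692) = sqrt((66 + ((-33 + 11*(-5 + 0))*4 + 7))/((-33 + 11*(-5 + 0))*4 + 7) + 11692) = sqrt((66 + ((-33 + 11*(-5))*4 + 7))/((-33 + 11*(-5))*4 + 7) + 11692) = sqrt((66 + ((-33 - 55)*4 + 7))/((-33 - 55)*4 + 7) + 11692) = sqrt((66 + (-88*4 + 7))/(-88*4 + 7) + 11692) = sqrt((66 + (-352 + 7))/(-352 + 7) + 11692) = sqrt((66 - 345)/(-345) + 11692) = sqrt(-1/345*(-279) + 11692) = sqrt(93/115 + 11692) = sqrt(1344673/115) = 11*sqrt(1277995)/115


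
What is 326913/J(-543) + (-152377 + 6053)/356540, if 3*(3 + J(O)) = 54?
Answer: 1942589436/89135 ≈ 21794.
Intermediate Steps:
J(O) = 15 (J(O) = -3 + (⅓)*54 = -3 + 18 = 15)
326913/J(-543) + (-152377 + 6053)/356540 = 326913/15 + (-152377 + 6053)/356540 = 326913*(1/15) - 146324*1/356540 = 108971/5 - 36581/89135 = 1942589436/89135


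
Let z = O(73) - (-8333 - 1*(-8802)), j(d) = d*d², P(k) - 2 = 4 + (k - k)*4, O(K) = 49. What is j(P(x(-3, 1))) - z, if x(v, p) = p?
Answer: 636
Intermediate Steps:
P(k) = 6 (P(k) = 2 + (4 + (k - k)*4) = 2 + (4 + 0*4) = 2 + (4 + 0) = 2 + 4 = 6)
j(d) = d³
z = -420 (z = 49 - (-8333 - 1*(-8802)) = 49 - (-8333 + 8802) = 49 - 1*469 = 49 - 469 = -420)
j(P(x(-3, 1))) - z = 6³ - 1*(-420) = 216 + 420 = 636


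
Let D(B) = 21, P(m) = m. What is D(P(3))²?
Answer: 441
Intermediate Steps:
D(P(3))² = 21² = 441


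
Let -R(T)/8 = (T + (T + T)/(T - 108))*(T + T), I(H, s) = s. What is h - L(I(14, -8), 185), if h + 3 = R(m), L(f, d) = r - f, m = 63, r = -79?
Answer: -303068/5 ≈ -60614.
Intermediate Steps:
L(f, d) = -79 - f
R(T) = -16*T*(T + 2*T/(-108 + T)) (R(T) = -8*(T + (T + T)/(T - 108))*(T + T) = -8*(T + (2*T)/(-108 + T))*2*T = -8*(T + 2*T/(-108 + T))*2*T = -16*T*(T + 2*T/(-108 + T)))
h = -303423/5 (h = -3 + 16*63²*(106 - 1*63)/(-108 + 63) = -3 + 16*3969*(106 - 63)/(-45) = -3 + 16*3969*(-1/45)*43 = -3 - 303408/5 = -303423/5 ≈ -60685.)
h - L(I(14, -8), 185) = -303423/5 - (-79 - 1*(-8)) = -303423/5 - (-79 + 8) = -303423/5 - 1*(-71) = -303423/5 + 71 = -303068/5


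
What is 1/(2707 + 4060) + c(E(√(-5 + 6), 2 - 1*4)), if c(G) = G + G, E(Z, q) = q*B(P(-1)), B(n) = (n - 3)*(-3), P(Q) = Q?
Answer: -324815/6767 ≈ -48.000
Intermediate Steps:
B(n) = 9 - 3*n (B(n) = (-3 + n)*(-3) = 9 - 3*n)
E(Z, q) = 12*q (E(Z, q) = q*(9 - 3*(-1)) = q*(9 + 3) = q*12 = 12*q)
c(G) = 2*G
1/(2707 + 4060) + c(E(√(-5 + 6), 2 - 1*4)) = 1/(2707 + 4060) + 2*(12*(2 - 1*4)) = 1/6767 + 2*(12*(2 - 4)) = 1/6767 + 2*(12*(-2)) = 1/6767 + 2*(-24) = 1/6767 - 48 = -324815/6767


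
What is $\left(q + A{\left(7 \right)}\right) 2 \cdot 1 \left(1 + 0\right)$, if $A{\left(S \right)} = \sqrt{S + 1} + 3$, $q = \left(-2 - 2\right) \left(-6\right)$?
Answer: $54 + 4 \sqrt{2} \approx 59.657$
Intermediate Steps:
$q = 24$ ($q = \left(-2 - 2\right) \left(-6\right) = \left(-4\right) \left(-6\right) = 24$)
$A{\left(S \right)} = 3 + \sqrt{1 + S}$ ($A{\left(S \right)} = \sqrt{1 + S} + 3 = 3 + \sqrt{1 + S}$)
$\left(q + A{\left(7 \right)}\right) 2 \cdot 1 \left(1 + 0\right) = \left(24 + \left(3 + \sqrt{1 + 7}\right)\right) 2 \cdot 1 \left(1 + 0\right) = \left(24 + \left(3 + \sqrt{8}\right)\right) 2 \cdot 1 = \left(24 + \left(3 + 2 \sqrt{2}\right)\right) 2 = \left(27 + 2 \sqrt{2}\right) 2 = 54 + 4 \sqrt{2}$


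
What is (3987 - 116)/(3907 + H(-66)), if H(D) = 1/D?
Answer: 255486/257861 ≈ 0.99079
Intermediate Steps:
(3987 - 116)/(3907 + H(-66)) = (3987 - 116)/(3907 + 1/(-66)) = 3871/(3907 - 1/66) = 3871/(257861/66) = 3871*(66/257861) = 255486/257861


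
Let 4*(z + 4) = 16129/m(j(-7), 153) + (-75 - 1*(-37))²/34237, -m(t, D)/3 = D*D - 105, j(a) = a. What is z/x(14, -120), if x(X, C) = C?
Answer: 38748489949/1148917029120 ≈ 0.033726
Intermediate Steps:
m(t, D) = 315 - 3*D² (m(t, D) = -3*(D*D - 105) = -3*(D² - 105) = -3*(-105 + D²) = 315 - 3*D²)
z = -38748489949/9574308576 (z = -4 + (16129/(315 - 3*153²) + (-75 - 1*(-37))²/34237)/4 = -4 + (16129/(315 - 3*23409) + (-75 + 37)²*(1/34237))/4 = -4 + (16129/(315 - 70227) + (-38)²*(1/34237))/4 = -4 + (16129/(-69912) + 1444*(1/34237))/4 = -4 + (16129*(-1/69912) + 1444/34237)/4 = -4 + (-16129/69912 + 1444/34237)/4 = -4 + (¼)*(-451255645/2393577144) = -4 - 451255645/9574308576 = -38748489949/9574308576 ≈ -4.0471)
z/x(14, -120) = -38748489949/9574308576/(-120) = -38748489949/9574308576*(-1/120) = 38748489949/1148917029120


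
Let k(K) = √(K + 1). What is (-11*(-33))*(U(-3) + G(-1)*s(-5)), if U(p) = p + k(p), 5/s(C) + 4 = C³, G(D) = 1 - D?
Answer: -48037/43 + 363*I*√2 ≈ -1117.1 + 513.36*I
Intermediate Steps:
k(K) = √(1 + K)
s(C) = 5/(-4 + C³)
U(p) = p + √(1 + p)
(-11*(-33))*(U(-3) + G(-1)*s(-5)) = (-11*(-33))*((-3 + √(1 - 3)) + (1 - 1*(-1))*(5/(-4 + (-5)³))) = 363*((-3 + √(-2)) + (1 + 1)*(5/(-4 - 125))) = 363*((-3 + I*√2) + 2*(5/(-129))) = 363*((-3 + I*√2) + 2*(5*(-1/129))) = 363*((-3 + I*√2) + 2*(-5/129)) = 363*((-3 + I*√2) - 10/129) = 363*(-397/129 + I*√2) = -48037/43 + 363*I*√2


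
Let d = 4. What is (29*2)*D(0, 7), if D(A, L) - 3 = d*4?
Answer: 1102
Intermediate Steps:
D(A, L) = 19 (D(A, L) = 3 + 4*4 = 3 + 16 = 19)
(29*2)*D(0, 7) = (29*2)*19 = 58*19 = 1102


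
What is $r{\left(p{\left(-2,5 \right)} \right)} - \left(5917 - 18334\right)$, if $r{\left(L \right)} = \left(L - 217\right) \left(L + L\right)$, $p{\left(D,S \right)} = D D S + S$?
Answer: $2817$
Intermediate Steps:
$p{\left(D,S \right)} = S + S D^{2}$ ($p{\left(D,S \right)} = D^{2} S + S = S D^{2} + S = S + S D^{2}$)
$r{\left(L \right)} = 2 L \left(-217 + L\right)$ ($r{\left(L \right)} = \left(-217 + L\right) 2 L = 2 L \left(-217 + L\right)$)
$r{\left(p{\left(-2,5 \right)} \right)} - \left(5917 - 18334\right) = 2 \cdot 5 \left(1 + \left(-2\right)^{2}\right) \left(-217 + 5 \left(1 + \left(-2\right)^{2}\right)\right) - \left(5917 - 18334\right) = 2 \cdot 5 \left(1 + 4\right) \left(-217 + 5 \left(1 + 4\right)\right) - \left(5917 - 18334\right) = 2 \cdot 5 \cdot 5 \left(-217 + 5 \cdot 5\right) - -12417 = 2 \cdot 25 \left(-217 + 25\right) + 12417 = 2 \cdot 25 \left(-192\right) + 12417 = -9600 + 12417 = 2817$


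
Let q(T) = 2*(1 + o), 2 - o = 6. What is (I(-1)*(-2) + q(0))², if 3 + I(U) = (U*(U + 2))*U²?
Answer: 4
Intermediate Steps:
o = -4 (o = 2 - 1*6 = 2 - 6 = -4)
q(T) = -6 (q(T) = 2*(1 - 4) = 2*(-3) = -6)
I(U) = -3 + U³*(2 + U) (I(U) = -3 + (U*(U + 2))*U² = -3 + (U*(2 + U))*U² = -3 + U³*(2 + U))
(I(-1)*(-2) + q(0))² = ((-3 + (-1)⁴ + 2*(-1)³)*(-2) - 6)² = ((-3 + 1 + 2*(-1))*(-2) - 6)² = ((-3 + 1 - 2)*(-2) - 6)² = (-4*(-2) - 6)² = (8 - 6)² = 2² = 4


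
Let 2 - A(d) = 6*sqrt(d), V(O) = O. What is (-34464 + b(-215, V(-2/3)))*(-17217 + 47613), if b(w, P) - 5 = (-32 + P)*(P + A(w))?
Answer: -3146219036/3 + 5957616*I*sqrt(215) ≈ -1.0487e+9 + 8.7356e+7*I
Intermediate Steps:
A(d) = 2 - 6*sqrt(d)
b(w, P) = 5 + (-32 + P)*(2 + P - 6*sqrt(w)) (b(w, P) = 5 + (-32 + P)*(P + (2 - 6*sqrt(w))) = 5 + (-32 + P)*(2 + P - 6*sqrt(w)))
(-34464 + b(-215, V(-2/3)))*(-17217 + 47613) = (-34464 + (-59 + (-2/3)**2 - (-60)/3 + 192*sqrt(-215) - 6*(-2/3)*sqrt(-215)))*(-17217 + 47613) = (-34464 + (-59 + (-2*1/3)**2 - (-60)/3 + 192*(I*sqrt(215)) - 6*(-2*1/3)*I*sqrt(215)))*30396 = (-34464 + (-59 + (-2/3)**2 - 30*(-2/3) + 192*I*sqrt(215) - 6*(-2/3)*I*sqrt(215)))*30396 = (-34464 + (-59 + 4/9 + 20 + 192*I*sqrt(215) + 4*I*sqrt(215)))*30396 = (-34464 + (-347/9 + 196*I*sqrt(215)))*30396 = (-310523/9 + 196*I*sqrt(215))*30396 = -3146219036/3 + 5957616*I*sqrt(215)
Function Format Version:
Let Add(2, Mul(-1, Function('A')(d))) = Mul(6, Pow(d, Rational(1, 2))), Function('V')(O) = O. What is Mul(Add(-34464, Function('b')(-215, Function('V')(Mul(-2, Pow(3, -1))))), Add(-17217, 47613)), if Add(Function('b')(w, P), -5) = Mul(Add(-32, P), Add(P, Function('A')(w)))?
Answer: Add(Rational(-3146219036, 3), Mul(5957616, I, Pow(215, Rational(1, 2)))) ≈ Add(-1.0487e+9, Mul(8.7356e+7, I))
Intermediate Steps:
Function('A')(d) = Add(2, Mul(-6, Pow(d, Rational(1, 2)))) (Function('A')(d) = Add(2, Mul(-1, Mul(6, Pow(d, Rational(1, 2))))) = Add(2, Mul(-6, Pow(d, Rational(1, 2)))))
Function('b')(w, P) = Add(5, Mul(Add(-32, P), Add(2, P, Mul(-6, Pow(w, Rational(1, 2)))))) (Function('b')(w, P) = Add(5, Mul(Add(-32, P), Add(P, Add(2, Mul(-6, Pow(w, Rational(1, 2))))))) = Add(5, Mul(Add(-32, P), Add(2, P, Mul(-6, Pow(w, Rational(1, 2)))))))
Mul(Add(-34464, Function('b')(-215, Function('V')(Mul(-2, Pow(3, -1))))), Add(-17217, 47613)) = Mul(Add(-34464, Add(-59, Pow(Mul(-2, Pow(3, -1)), 2), Mul(-30, Mul(-2, Pow(3, -1))), Mul(192, Pow(-215, Rational(1, 2))), Mul(-6, Mul(-2, Pow(3, -1)), Pow(-215, Rational(1, 2))))), Add(-17217, 47613)) = Mul(Add(-34464, Add(-59, Pow(Mul(-2, Rational(1, 3)), 2), Mul(-30, Mul(-2, Rational(1, 3))), Mul(192, Mul(I, Pow(215, Rational(1, 2)))), Mul(-6, Mul(-2, Rational(1, 3)), Mul(I, Pow(215, Rational(1, 2)))))), 30396) = Mul(Add(-34464, Add(-59, Pow(Rational(-2, 3), 2), Mul(-30, Rational(-2, 3)), Mul(192, I, Pow(215, Rational(1, 2))), Mul(-6, Rational(-2, 3), Mul(I, Pow(215, Rational(1, 2)))))), 30396) = Mul(Add(-34464, Add(-59, Rational(4, 9), 20, Mul(192, I, Pow(215, Rational(1, 2))), Mul(4, I, Pow(215, Rational(1, 2))))), 30396) = Mul(Add(-34464, Add(Rational(-347, 9), Mul(196, I, Pow(215, Rational(1, 2))))), 30396) = Mul(Add(Rational(-310523, 9), Mul(196, I, Pow(215, Rational(1, 2)))), 30396) = Add(Rational(-3146219036, 3), Mul(5957616, I, Pow(215, Rational(1, 2))))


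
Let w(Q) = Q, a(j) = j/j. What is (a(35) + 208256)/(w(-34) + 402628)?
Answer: 69419/134198 ≈ 0.51729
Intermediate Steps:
a(j) = 1
(a(35) + 208256)/(w(-34) + 402628) = (1 + 208256)/(-34 + 402628) = 208257/402594 = 208257*(1/402594) = 69419/134198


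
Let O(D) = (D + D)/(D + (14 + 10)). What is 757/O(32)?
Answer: 5299/8 ≈ 662.38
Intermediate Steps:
O(D) = 2*D/(24 + D) (O(D) = (2*D)/(D + 24) = (2*D)/(24 + D) = 2*D/(24 + D))
757/O(32) = 757/((2*32/(24 + 32))) = 757/((2*32/56)) = 757/((2*32*(1/56))) = 757/(8/7) = 757*(7/8) = 5299/8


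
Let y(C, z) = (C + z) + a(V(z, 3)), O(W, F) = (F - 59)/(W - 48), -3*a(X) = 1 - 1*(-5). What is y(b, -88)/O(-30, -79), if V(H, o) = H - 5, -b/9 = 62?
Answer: -8424/23 ≈ -366.26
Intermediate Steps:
b = -558 (b = -9*62 = -558)
V(H, o) = -5 + H
a(X) = -2 (a(X) = -(1 - 1*(-5))/3 = -(1 + 5)/3 = -⅓*6 = -2)
O(W, F) = (-59 + F)/(-48 + W)
y(C, z) = -2 + C + z (y(C, z) = (C + z) - 2 = -2 + C + z)
y(b, -88)/O(-30, -79) = (-2 - 558 - 88)/(((-59 - 79)/(-48 - 30))) = -648/(-138/(-78)) = -648/((-1/78*(-138))) = -648/23/13 = -648*13/23 = -8424/23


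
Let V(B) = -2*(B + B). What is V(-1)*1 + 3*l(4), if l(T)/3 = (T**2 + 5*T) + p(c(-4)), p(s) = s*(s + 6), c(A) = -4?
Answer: 256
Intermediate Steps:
V(B) = -4*B
p(s) = s*(6 + s)
l(T) = -24 + 3*T**2 + 15*T (l(T) = 3*((T**2 + 5*T) - 4*(6 - 4)) = 3*((T**2 + 5*T) - 4*2) = 3*((T**2 + 5*T) - 8) = 3*(-8 + T**2 + 5*T) = -24 + 3*T**2 + 15*T)
V(-1)*1 + 3*l(4) = -4*(-1)*1 + 3*(-24 + 3*4**2 + 15*4) = 4*1 + 3*(-24 + 3*16 + 60) = 4 + 3*(-24 + 48 + 60) = 4 + 3*84 = 4 + 252 = 256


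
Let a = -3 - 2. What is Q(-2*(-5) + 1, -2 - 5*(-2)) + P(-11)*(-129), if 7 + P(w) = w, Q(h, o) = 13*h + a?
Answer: 2460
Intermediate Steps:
a = -5
Q(h, o) = -5 + 13*h (Q(h, o) = 13*h - 5 = -5 + 13*h)
P(w) = -7 + w
Q(-2*(-5) + 1, -2 - 5*(-2)) + P(-11)*(-129) = (-5 + 13*(-2*(-5) + 1)) + (-7 - 11)*(-129) = (-5 + 13*(10 + 1)) - 18*(-129) = (-5 + 13*11) + 2322 = (-5 + 143) + 2322 = 138 + 2322 = 2460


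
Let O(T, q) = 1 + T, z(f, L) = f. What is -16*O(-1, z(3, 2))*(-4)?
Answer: 0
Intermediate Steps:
-16*O(-1, z(3, 2))*(-4) = -16*(1 - 1)*(-4) = -16*0*(-4) = 0*(-4) = 0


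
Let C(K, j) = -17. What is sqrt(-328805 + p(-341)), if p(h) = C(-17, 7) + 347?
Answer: 5*I*sqrt(13139) ≈ 573.13*I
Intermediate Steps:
p(h) = 330 (p(h) = -17 + 347 = 330)
sqrt(-328805 + p(-341)) = sqrt(-328805 + 330) = sqrt(-328475) = 5*I*sqrt(13139)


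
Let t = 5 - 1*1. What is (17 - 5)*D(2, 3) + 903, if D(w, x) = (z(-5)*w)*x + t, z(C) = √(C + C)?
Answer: 951 + 72*I*√10 ≈ 951.0 + 227.68*I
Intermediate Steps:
z(C) = √2*√C (z(C) = √(2*C) = √2*√C)
t = 4 (t = 5 - 1 = 4)
D(w, x) = 4 + I*w*x*√10 (D(w, x) = ((√2*√(-5))*w)*x + 4 = ((√2*(I*√5))*w)*x + 4 = ((I*√10)*w)*x + 4 = (I*w*√10)*x + 4 = I*w*x*√10 + 4 = 4 + I*w*x*√10)
(17 - 5)*D(2, 3) + 903 = (17 - 5)*(4 + I*2*3*√10) + 903 = 12*(4 + 6*I*√10) + 903 = (48 + 72*I*√10) + 903 = 951 + 72*I*√10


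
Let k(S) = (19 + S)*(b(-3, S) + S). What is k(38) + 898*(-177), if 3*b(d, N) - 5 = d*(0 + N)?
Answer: -158851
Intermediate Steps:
b(d, N) = 5/3 + N*d/3 (b(d, N) = 5/3 + (d*(0 + N))/3 = 5/3 + (d*N)/3 = 5/3 + (N*d)/3 = 5/3 + N*d/3)
k(S) = 95/3 + 5*S/3 (k(S) = (19 + S)*((5/3 + (1/3)*S*(-3)) + S) = (19 + S)*((5/3 - S) + S) = (19 + S)*(5/3) = 95/3 + 5*S/3)
k(38) + 898*(-177) = (95/3 + (5/3)*38) + 898*(-177) = (95/3 + 190/3) - 158946 = 95 - 158946 = -158851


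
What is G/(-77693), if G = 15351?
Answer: -2193/11099 ≈ -0.19759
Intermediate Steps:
G/(-77693) = 15351/(-77693) = 15351*(-1/77693) = -2193/11099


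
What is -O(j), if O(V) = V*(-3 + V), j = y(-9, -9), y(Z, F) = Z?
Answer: -108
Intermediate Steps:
j = -9
-O(j) = -(-9)*(-3 - 9) = -(-9)*(-12) = -1*108 = -108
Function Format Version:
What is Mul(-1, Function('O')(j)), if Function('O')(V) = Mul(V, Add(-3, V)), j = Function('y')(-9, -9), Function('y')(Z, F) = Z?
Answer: -108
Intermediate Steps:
j = -9
Mul(-1, Function('O')(j)) = Mul(-1, Mul(-9, Add(-3, -9))) = Mul(-1, Mul(-9, -12)) = Mul(-1, 108) = -108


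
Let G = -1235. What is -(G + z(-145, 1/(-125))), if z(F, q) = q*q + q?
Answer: 19296999/15625 ≈ 1235.0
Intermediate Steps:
z(F, q) = q + q² (z(F, q) = q² + q = q + q²)
-(G + z(-145, 1/(-125))) = -(-1235 + (1 + 1/(-125))/(-125)) = -(-1235 - (1 - 1/125)/125) = -(-1235 - 1/125*124/125) = -(-1235 - 124/15625) = -1*(-19296999/15625) = 19296999/15625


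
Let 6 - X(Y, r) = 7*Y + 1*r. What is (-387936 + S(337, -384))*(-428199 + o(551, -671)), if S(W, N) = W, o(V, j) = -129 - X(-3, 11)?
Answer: 166025706056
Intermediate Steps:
X(Y, r) = 6 - r - 7*Y (X(Y, r) = 6 - (7*Y + 1*r) = 6 - (7*Y + r) = 6 - (r + 7*Y) = 6 + (-r - 7*Y) = 6 - r - 7*Y)
o(V, j) = -145 (o(V, j) = -129 - (6 - 1*11 - 7*(-3)) = -129 - (6 - 11 + 21) = -129 - 1*16 = -129 - 16 = -145)
(-387936 + S(337, -384))*(-428199 + o(551, -671)) = (-387936 + 337)*(-428199 - 145) = -387599*(-428344) = 166025706056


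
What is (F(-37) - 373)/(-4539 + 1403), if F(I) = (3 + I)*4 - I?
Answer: 59/392 ≈ 0.15051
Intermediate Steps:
F(I) = 12 + 3*I (F(I) = (12 + 4*I) - I = 12 + 3*I)
(F(-37) - 373)/(-4539 + 1403) = ((12 + 3*(-37)) - 373)/(-4539 + 1403) = ((12 - 111) - 373)/(-3136) = (-99 - 373)*(-1/3136) = -472*(-1/3136) = 59/392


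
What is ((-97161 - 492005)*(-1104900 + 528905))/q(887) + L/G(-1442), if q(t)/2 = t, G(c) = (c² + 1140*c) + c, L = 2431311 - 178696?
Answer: 73647525915033075/384995254 ≈ 1.9129e+8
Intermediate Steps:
L = 2252615
G(c) = c² + 1141*c
q(t) = 2*t
((-97161 - 492005)*(-1104900 + 528905))/q(887) + L/G(-1442) = ((-97161 - 492005)*(-1104900 + 528905))/((2*887)) + 2252615/((-1442*(1141 - 1442))) = -589166*(-575995)/1774 + 2252615/((-1442*(-301))) = 339356670170*(1/1774) + 2252615/434042 = 169678335085/887 + 2252615*(1/434042) = 169678335085/887 + 2252615/434042 = 73647525915033075/384995254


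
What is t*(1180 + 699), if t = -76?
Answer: -142804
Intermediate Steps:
t*(1180 + 699) = -76*(1180 + 699) = -76*1879 = -142804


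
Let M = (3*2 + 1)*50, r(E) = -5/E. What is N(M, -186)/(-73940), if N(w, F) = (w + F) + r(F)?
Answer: -30509/13752840 ≈ -0.0022184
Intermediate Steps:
M = 350 (M = (6 + 1)*50 = 7*50 = 350)
N(w, F) = F + w - 5/F (N(w, F) = (w + F) - 5/F = (F + w) - 5/F = F + w - 5/F)
N(M, -186)/(-73940) = (-186 + 350 - 5/(-186))/(-73940) = (-186 + 350 - 5*(-1/186))*(-1/73940) = (-186 + 350 + 5/186)*(-1/73940) = (30509/186)*(-1/73940) = -30509/13752840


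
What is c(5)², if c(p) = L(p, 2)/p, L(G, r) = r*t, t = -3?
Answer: 36/25 ≈ 1.4400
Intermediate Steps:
L(G, r) = -3*r (L(G, r) = r*(-3) = -3*r)
c(p) = -6/p (c(p) = (-3*2)/p = -6/p)
c(5)² = (-6/5)² = 36/25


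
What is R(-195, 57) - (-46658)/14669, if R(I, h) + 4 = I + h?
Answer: -2036340/14669 ≈ -138.82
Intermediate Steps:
R(I, h) = -4 + I + h (R(I, h) = -4 + (I + h) = -4 + I + h)
R(-195, 57) - (-46658)/14669 = (-4 - 195 + 57) - (-46658)/14669 = -142 - (-46658)/14669 = -142 - 1*(-46658/14669) = -142 + 46658/14669 = -2036340/14669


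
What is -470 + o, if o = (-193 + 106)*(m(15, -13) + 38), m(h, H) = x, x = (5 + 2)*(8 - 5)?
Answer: -5603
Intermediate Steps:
x = 21 (x = 7*3 = 21)
m(h, H) = 21
o = -5133 (o = (-193 + 106)*(21 + 38) = -87*59 = -5133)
-470 + o = -470 - 5133 = -5603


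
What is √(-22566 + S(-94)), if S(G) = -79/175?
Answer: I*√27643903/35 ≈ 150.22*I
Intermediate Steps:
S(G) = -79/175 (S(G) = -79*1/175 = -79/175)
√(-22566 + S(-94)) = √(-22566 - 79/175) = √(-3949129/175) = I*√27643903/35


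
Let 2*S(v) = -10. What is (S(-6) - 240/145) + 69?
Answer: 1808/29 ≈ 62.345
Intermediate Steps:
S(v) = -5 (S(v) = (½)*(-10) = -5)
(S(-6) - 240/145) + 69 = (-5 - 240/145) + 69 = (-5 - 240*1/145) + 69 = (-5 - 48/29) + 69 = -193/29 + 69 = 1808/29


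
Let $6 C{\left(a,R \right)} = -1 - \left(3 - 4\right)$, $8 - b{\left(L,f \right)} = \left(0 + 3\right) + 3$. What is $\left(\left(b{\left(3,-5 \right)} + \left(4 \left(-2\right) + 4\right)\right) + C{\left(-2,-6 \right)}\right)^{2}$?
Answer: $4$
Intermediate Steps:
$b{\left(L,f \right)} = 2$ ($b{\left(L,f \right)} = 8 - \left(\left(0 + 3\right) + 3\right) = 8 - \left(3 + 3\right) = 8 - 6 = 2$)
$C{\left(a,R \right)} = 0$ ($C{\left(a,R \right)} = \frac{-1 - \left(3 - 4\right)}{6} = \frac{-1 - -1}{6} = \frac{-1 + 1}{6} = \frac{1}{6} \cdot 0 = 0$)
$\left(\left(b{\left(3,-5 \right)} + \left(4 \left(-2\right) + 4\right)\right) + C{\left(-2,-6 \right)}\right)^{2} = \left(\left(2 + \left(4 \left(-2\right) + 4\right)\right) + 0\right)^{2} = \left(\left(2 + \left(-8 + 4\right)\right) + 0\right)^{2} = \left(\left(2 - 4\right) + 0\right)^{2} = \left(-2 + 0\right)^{2} = \left(-2\right)^{2} = 4$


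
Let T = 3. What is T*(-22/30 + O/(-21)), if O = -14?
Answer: -1/5 ≈ -0.20000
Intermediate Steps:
T*(-22/30 + O/(-21)) = 3*(-22/30 - 14/(-21)) = 3*(-22*1/30 - 14*(-1/21)) = 3*(-11/15 + 2/3) = 3*(-1/15) = -1/5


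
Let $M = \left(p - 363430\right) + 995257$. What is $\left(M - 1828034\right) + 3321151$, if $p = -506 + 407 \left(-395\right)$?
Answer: $1963673$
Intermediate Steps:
$p = -161271$ ($p = -506 - 160765 = -161271$)
$M = 470556$ ($M = \left(-161271 - 363430\right) + 995257 = -524701 + 995257 = 470556$)
$\left(M - 1828034\right) + 3321151 = \left(470556 - 1828034\right) + 3321151 = -1357478 + 3321151 = 1963673$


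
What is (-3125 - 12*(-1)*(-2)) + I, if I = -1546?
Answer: -4695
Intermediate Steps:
(-3125 - 12*(-1)*(-2)) + I = (-3125 - 12*(-1)*(-2)) - 1546 = (-3125 + 12*(-2)) - 1546 = (-3125 - 24) - 1546 = -3149 - 1546 = -4695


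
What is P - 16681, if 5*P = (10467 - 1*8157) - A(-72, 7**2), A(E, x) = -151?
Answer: -80944/5 ≈ -16189.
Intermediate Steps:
P = 2461/5 (P = ((10467 - 1*8157) - 1*(-151))/5 = ((10467 - 8157) + 151)/5 = (2310 + 151)/5 = (1/5)*2461 = 2461/5 ≈ 492.20)
P - 16681 = 2461/5 - 16681 = -80944/5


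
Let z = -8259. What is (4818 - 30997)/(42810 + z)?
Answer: -26179/34551 ≈ -0.75769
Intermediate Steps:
(4818 - 30997)/(42810 + z) = (4818 - 30997)/(42810 - 8259) = -26179/34551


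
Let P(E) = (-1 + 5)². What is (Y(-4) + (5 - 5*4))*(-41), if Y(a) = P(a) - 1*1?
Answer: 0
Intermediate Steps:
P(E) = 16 (P(E) = 4² = 16)
Y(a) = 15 (Y(a) = 16 - 1*1 = 16 - 1 = 15)
(Y(-4) + (5 - 5*4))*(-41) = (15 + (5 - 5*4))*(-41) = (15 + (5 - 20))*(-41) = (15 - 15)*(-41) = 0*(-41) = 0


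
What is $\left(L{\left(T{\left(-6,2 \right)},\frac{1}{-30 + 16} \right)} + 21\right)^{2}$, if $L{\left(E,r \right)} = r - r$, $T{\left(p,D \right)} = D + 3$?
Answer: $441$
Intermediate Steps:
$T{\left(p,D \right)} = 3 + D$
$L{\left(E,r \right)} = 0$
$\left(L{\left(T{\left(-6,2 \right)},\frac{1}{-30 + 16} \right)} + 21\right)^{2} = \left(0 + 21\right)^{2} = 21^{2} = 441$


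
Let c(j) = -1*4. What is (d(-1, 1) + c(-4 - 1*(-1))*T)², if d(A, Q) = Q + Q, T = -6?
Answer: 676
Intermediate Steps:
d(A, Q) = 2*Q
c(j) = -4
(d(-1, 1) + c(-4 - 1*(-1))*T)² = (2*1 - 4*(-6))² = (2 + 24)² = 26² = 676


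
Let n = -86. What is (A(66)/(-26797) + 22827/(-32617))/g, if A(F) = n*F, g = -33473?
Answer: 426561027/29256665572277 ≈ 1.4580e-5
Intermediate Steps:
A(F) = -86*F
(A(66)/(-26797) + 22827/(-32617))/g = (-86*66/(-26797) + 22827/(-32617))/(-33473) = (-5676*(-1/26797) + 22827*(-1/32617))*(-1/33473) = (5676/26797 - 22827/32617)*(-1/33473) = -426561027/874037749*(-1/33473) = 426561027/29256665572277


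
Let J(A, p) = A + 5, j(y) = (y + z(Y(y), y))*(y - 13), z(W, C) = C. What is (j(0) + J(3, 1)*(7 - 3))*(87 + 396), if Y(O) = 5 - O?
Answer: 15456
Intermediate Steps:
j(y) = 2*y*(-13 + y) (j(y) = (y + y)*(y - 13) = (2*y)*(-13 + y) = 2*y*(-13 + y))
J(A, p) = 5 + A
(j(0) + J(3, 1)*(7 - 3))*(87 + 396) = (2*0*(-13 + 0) + (5 + 3)*(7 - 3))*(87 + 396) = (2*0*(-13) + 8*4)*483 = (0 + 32)*483 = 32*483 = 15456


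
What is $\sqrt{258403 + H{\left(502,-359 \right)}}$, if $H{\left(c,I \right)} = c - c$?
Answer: $\sqrt{258403} \approx 508.33$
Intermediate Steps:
$H{\left(c,I \right)} = 0$
$\sqrt{258403 + H{\left(502,-359 \right)}} = \sqrt{258403 + 0} = \sqrt{258403}$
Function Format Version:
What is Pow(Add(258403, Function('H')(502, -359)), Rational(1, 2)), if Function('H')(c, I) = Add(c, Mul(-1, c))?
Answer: Pow(258403, Rational(1, 2)) ≈ 508.33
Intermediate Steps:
Function('H')(c, I) = 0
Pow(Add(258403, Function('H')(502, -359)), Rational(1, 2)) = Pow(Add(258403, 0), Rational(1, 2)) = Pow(258403, Rational(1, 2))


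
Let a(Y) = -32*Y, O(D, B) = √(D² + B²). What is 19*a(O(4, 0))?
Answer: -2432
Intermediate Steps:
O(D, B) = √(B² + D²)
19*a(O(4, 0)) = 19*(-32*√(0² + 4²)) = 19*(-32*√(0 + 16)) = 19*(-32*√16) = 19*(-32*4) = 19*(-128) = -2432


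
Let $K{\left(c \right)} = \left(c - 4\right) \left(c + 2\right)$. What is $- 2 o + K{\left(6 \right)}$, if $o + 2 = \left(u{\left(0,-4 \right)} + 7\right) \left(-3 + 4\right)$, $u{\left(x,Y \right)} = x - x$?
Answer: $6$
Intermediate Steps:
$u{\left(x,Y \right)} = 0$
$o = 5$ ($o = -2 + \left(0 + 7\right) \left(-3 + 4\right) = -2 + 7 \cdot 1 = -2 + 7 = 5$)
$K{\left(c \right)} = \left(-4 + c\right) \left(2 + c\right)$
$- 2 o + K{\left(6 \right)} = \left(-2\right) 5 - \left(20 - 36\right) = -10 - -16 = -10 + 16 = 6$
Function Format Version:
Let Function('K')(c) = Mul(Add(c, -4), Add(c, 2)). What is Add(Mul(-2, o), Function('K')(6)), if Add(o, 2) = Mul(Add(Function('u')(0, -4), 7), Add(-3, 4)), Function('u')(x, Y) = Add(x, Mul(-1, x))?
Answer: 6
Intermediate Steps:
Function('u')(x, Y) = 0
o = 5 (o = Add(-2, Mul(Add(0, 7), Add(-3, 4))) = Add(-2, Mul(7, 1)) = Add(-2, 7) = 5)
Function('K')(c) = Mul(Add(-4, c), Add(2, c))
Add(Mul(-2, o), Function('K')(6)) = Add(Mul(-2, 5), Add(-8, Pow(6, 2), Mul(-2, 6))) = Add(-10, Add(-8, 36, -12)) = Add(-10, 16) = 6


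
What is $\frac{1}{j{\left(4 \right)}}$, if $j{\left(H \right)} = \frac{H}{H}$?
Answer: $1$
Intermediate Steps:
$j{\left(H \right)} = 1$
$\frac{1}{j{\left(4 \right)}} = 1^{-1} = 1$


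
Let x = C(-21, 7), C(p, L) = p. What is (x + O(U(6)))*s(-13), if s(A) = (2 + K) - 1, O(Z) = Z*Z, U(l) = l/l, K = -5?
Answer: 80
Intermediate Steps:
U(l) = 1
O(Z) = Z²
s(A) = -4 (s(A) = (2 - 5) - 1 = -3 - 1 = -4)
x = -21
(x + O(U(6)))*s(-13) = (-21 + 1²)*(-4) = (-21 + 1)*(-4) = -20*(-4) = 80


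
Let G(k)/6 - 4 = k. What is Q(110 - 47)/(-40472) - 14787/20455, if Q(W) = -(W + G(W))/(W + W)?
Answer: -25132126963/34769899920 ≈ -0.72281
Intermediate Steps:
G(k) = 24 + 6*k
Q(W) = -(24 + 7*W)/(2*W) (Q(W) = -(W + (24 + 6*W))/(W + W) = -(24 + 7*W)/(2*W))
Q(110 - 47)/(-40472) - 14787/20455 = (-7/2 - 12/(110 - 47))/(-40472) - 14787/20455 = (-7/2 - 12/63)*(-1/40472) - 14787*1/20455 = (-7/2 - 12*1/63)*(-1/40472) - 14787/20455 = (-7/2 - 4/21)*(-1/40472) - 14787/20455 = -155/42*(-1/40472) - 14787/20455 = 155/1699824 - 14787/20455 = -25132126963/34769899920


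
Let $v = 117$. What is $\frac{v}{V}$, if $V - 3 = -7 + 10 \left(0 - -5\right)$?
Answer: $\frac{117}{46} \approx 2.5435$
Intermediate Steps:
$V = 46$ ($V = 3 - \left(7 - 10 \left(0 - -5\right)\right) = 3 - \left(7 - 10 \left(0 + 5\right)\right) = 3 + \left(-7 + 10 \cdot 5\right) = 3 + \left(-7 + 50\right) = 3 + 43 = 46$)
$\frac{v}{V} = \frac{117}{46}$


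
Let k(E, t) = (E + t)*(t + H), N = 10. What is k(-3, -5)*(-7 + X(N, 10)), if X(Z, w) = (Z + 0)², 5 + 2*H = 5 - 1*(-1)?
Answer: 3348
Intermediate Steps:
H = ½ (H = -5/2 + (5 - 1*(-1))/2 = -5/2 + (5 + 1)/2 = -5/2 + (½)*6 = -5/2 + 3 = ½ ≈ 0.50000)
X(Z, w) = Z²
k(E, t) = (½ + t)*(E + t) (k(E, t) = (E + t)*(t + ½) = (E + t)*(½ + t) = (½ + t)*(E + t))
k(-3, -5)*(-7 + X(N, 10)) = ((-5)² + (½)*(-3) + (½)*(-5) - 3*(-5))*(-7 + 10²) = (25 - 3/2 - 5/2 + 15)*(-7 + 100) = 36*93 = 3348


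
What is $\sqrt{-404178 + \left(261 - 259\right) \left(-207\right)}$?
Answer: $4 i \sqrt{25287} \approx 636.08 i$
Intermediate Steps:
$\sqrt{-404178 + \left(261 - 259\right) \left(-207\right)} = \sqrt{-404178 + 2 \left(-207\right)} = \sqrt{-404178 - 414} = \sqrt{-404592} = 4 i \sqrt{25287}$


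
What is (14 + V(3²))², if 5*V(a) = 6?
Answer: 5776/25 ≈ 231.04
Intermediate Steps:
V(a) = 6/5 (V(a) = (⅕)*6 = 6/5)
(14 + V(3²))² = (14 + 6/5)² = (76/5)² = 5776/25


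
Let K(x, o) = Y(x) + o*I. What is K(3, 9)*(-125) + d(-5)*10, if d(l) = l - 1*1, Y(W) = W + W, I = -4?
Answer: 3690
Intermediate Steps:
Y(W) = 2*W
d(l) = -1 + l (d(l) = l - 1 = -1 + l)
K(x, o) = -4*o + 2*x (K(x, o) = 2*x + o*(-4) = 2*x - 4*o = -4*o + 2*x)
K(3, 9)*(-125) + d(-5)*10 = (-4*9 + 2*3)*(-125) + (-1 - 5)*10 = (-36 + 6)*(-125) - 6*10 = -30*(-125) - 60 = 3750 - 60 = 3690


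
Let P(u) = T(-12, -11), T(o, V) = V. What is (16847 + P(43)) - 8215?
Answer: 8621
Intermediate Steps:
P(u) = -11
(16847 + P(43)) - 8215 = (16847 - 11) - 8215 = 16836 - 8215 = 8621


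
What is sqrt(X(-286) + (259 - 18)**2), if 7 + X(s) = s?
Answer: 2*sqrt(14447) ≈ 240.39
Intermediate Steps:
X(s) = -7 + s
sqrt(X(-286) + (259 - 18)**2) = sqrt((-7 - 286) + (259 - 18)**2) = sqrt(-293 + 241**2) = sqrt(-293 + 58081) = sqrt(57788) = 2*sqrt(14447)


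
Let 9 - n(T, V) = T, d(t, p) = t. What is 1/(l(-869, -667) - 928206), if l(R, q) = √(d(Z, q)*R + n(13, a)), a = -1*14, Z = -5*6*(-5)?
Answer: -464103/430783254395 - I*√130354/861566508790 ≈ -1.0773e-6 - 4.1906e-10*I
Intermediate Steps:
Z = 150 (Z = -30*(-5) = 150)
a = -14
n(T, V) = 9 - T
l(R, q) = √(-4 + 150*R) (l(R, q) = √(150*R + (9 - 1*13)) = √(150*R + (9 - 13)) = √(150*R - 4) = √(-4 + 150*R))
1/(l(-869, -667) - 928206) = 1/(√(-4 + 150*(-869)) - 928206) = 1/(√(-4 - 130350) - 928206) = 1/(√(-130354) - 928206) = 1/(I*√130354 - 928206) = 1/(-928206 + I*√130354)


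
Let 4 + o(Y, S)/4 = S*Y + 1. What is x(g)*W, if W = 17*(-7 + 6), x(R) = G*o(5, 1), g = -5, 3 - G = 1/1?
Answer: -272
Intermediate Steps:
G = 2 (G = 3 - 1/1 = 3 - 1*1 = 3 - 1 = 2)
o(Y, S) = -12 + 4*S*Y (o(Y, S) = -16 + 4*(S*Y + 1) = -16 + 4*(1 + S*Y) = -16 + (4 + 4*S*Y) = -12 + 4*S*Y)
x(R) = 16 (x(R) = 2*(-12 + 4*1*5) = 2*(-12 + 20) = 2*8 = 16)
W = -17 (W = 17*(-1) = -17)
x(g)*W = 16*(-17) = -272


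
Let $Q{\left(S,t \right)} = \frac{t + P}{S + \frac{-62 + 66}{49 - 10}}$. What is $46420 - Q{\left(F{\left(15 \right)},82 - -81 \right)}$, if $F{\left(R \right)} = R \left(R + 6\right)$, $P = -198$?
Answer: $\frac{570456745}{12289} \approx 46420.0$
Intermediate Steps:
$F{\left(R \right)} = R \left(6 + R\right)$
$Q{\left(S,t \right)} = \frac{-198 + t}{\frac{4}{39} + S}$ ($Q{\left(S,t \right)} = \frac{t - 198}{S + \frac{-62 + 66}{49 - 10}} = \frac{-198 + t}{S + \frac{4}{39}} = \frac{-198 + t}{\frac{4}{39} + S}$)
$46420 - Q{\left(F{\left(15 \right)},82 - -81 \right)} = 46420 - \frac{39 \left(-198 + \left(82 - -81\right)\right)}{4 + 39 \cdot 15 \left(6 + 15\right)} = 46420 - \frac{39 \left(-198 + \left(82 + 81\right)\right)}{4 + 39 \cdot 15 \cdot 21} = 46420 - \frac{39 \left(-198 + 163\right)}{4 + 39 \cdot 315} = 46420 - 39 \frac{1}{4 + 12285} \left(-35\right) = 46420 - 39 \cdot \frac{1}{12289} \left(-35\right) = 46420 - - \frac{1365}{12289} = 46420 + \frac{1365}{12289} = \frac{570456745}{12289}$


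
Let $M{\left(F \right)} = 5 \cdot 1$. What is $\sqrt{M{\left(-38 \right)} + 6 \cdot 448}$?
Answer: $\sqrt{2693} \approx 51.894$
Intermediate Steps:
$M{\left(F \right)} = 5$
$\sqrt{M{\left(-38 \right)} + 6 \cdot 448} = \sqrt{5 + 6 \cdot 448} = \sqrt{5 + 2688} = \sqrt{2693}$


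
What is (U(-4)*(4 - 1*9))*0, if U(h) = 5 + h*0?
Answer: 0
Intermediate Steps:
U(h) = 5 (U(h) = 5 + 0 = 5)
(U(-4)*(4 - 1*9))*0 = (5*(4 - 1*9))*0 = (5*(4 - 9))*0 = (5*(-5))*0 = -25*0 = 0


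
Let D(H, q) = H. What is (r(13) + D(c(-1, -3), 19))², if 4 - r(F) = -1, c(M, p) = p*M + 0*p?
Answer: 64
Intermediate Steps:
c(M, p) = M*p (c(M, p) = M*p + 0 = M*p)
r(F) = 5 (r(F) = 4 - 1*(-1) = 4 + 1 = 5)
(r(13) + D(c(-1, -3), 19))² = (5 - 1*(-3))² = (5 + 3)² = 8² = 64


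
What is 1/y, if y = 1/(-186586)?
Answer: -186586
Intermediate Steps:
y = -1/186586 ≈ -5.3595e-6
1/y = 1/(-1/186586) = -186586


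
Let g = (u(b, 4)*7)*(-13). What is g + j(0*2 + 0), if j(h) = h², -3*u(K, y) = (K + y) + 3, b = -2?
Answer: 455/3 ≈ 151.67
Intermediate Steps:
u(K, y) = -1 - K/3 - y/3 (u(K, y) = -((K + y) + 3)/3 = -(3 + K + y)/3 = -1 - K/3 - y/3)
g = 455/3 (g = ((-1 - ⅓*(-2) - ⅓*4)*7)*(-13) = ((-1 + ⅔ - 4/3)*7)*(-13) = -5/3*7*(-13) = -35/3*(-13) = 455/3 ≈ 151.67)
g + j(0*2 + 0) = 455/3 + (0*2 + 0)² = 455/3 + (0 + 0)² = 455/3 + 0² = 455/3 + 0 = 455/3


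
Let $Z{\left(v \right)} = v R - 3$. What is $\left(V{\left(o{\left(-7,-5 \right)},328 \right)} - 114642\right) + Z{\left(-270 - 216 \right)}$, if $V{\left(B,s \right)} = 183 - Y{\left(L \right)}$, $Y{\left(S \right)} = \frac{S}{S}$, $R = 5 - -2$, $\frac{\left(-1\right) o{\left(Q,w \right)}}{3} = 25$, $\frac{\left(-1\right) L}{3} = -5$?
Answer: $-117865$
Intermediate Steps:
$L = 15$ ($L = \left(-3\right) \left(-5\right) = 15$)
$o{\left(Q,w \right)} = -75$ ($o{\left(Q,w \right)} = \left(-3\right) 25 = -75$)
$R = 7$ ($R = 5 + 2 = 7$)
$Y{\left(S \right)} = 1$
$V{\left(B,s \right)} = 182$ ($V{\left(B,s \right)} = 183 - 1 = 182$)
$Z{\left(v \right)} = -3 + 7 v$ ($Z{\left(v \right)} = v 7 - 3 = 7 v - 3 = -3 + 7 v$)
$\left(V{\left(o{\left(-7,-5 \right)},328 \right)} - 114642\right) + Z{\left(-270 - 216 \right)} = \left(182 - 114642\right) + \left(-3 + 7 \left(-270 - 216\right)\right) = -114460 + \left(-3 + 7 \left(-270 - 216\right)\right) = -114460 + \left(-3 + 7 \left(-486\right)\right) = -114460 - 3405 = -117865$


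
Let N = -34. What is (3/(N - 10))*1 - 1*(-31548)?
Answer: 1388109/44 ≈ 31548.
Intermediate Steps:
(3/(N - 10))*1 - 1*(-31548) = (3/(-34 - 10))*1 - 1*(-31548) = (3/(-44))*1 + 31548 = -1/44*3*1 + 31548 = -3/44*1 + 31548 = -3/44 + 31548 = 1388109/44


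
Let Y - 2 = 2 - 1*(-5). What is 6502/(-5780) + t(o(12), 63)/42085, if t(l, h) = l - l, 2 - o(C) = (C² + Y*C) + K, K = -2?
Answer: -3251/2890 ≈ -1.1249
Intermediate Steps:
Y = 9 (Y = 2 + (2 - 1*(-5)) = 2 + (2 + 5) = 2 + 7 = 9)
o(C) = 4 - C² - 9*C (o(C) = 2 - ((C² + 9*C) - 2) = 2 - (-2 + C² + 9*C) = 2 + (2 - C² - 9*C) = 4 - C² - 9*C)
t(l, h) = 0
6502/(-5780) + t(o(12), 63)/42085 = 6502/(-5780) + 0/42085 = 6502*(-1/5780) + 0*(1/42085) = -3251/2890 + 0 = -3251/2890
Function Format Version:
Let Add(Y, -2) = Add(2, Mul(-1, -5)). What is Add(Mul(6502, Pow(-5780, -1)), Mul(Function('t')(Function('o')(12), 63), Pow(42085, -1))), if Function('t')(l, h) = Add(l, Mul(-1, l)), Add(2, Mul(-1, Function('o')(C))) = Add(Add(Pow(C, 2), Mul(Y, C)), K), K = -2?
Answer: Rational(-3251, 2890) ≈ -1.1249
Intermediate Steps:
Y = 9 (Y = Add(2, Add(2, Mul(-1, -5))) = Add(2, Add(2, 5)) = Add(2, 7) = 9)
Function('o')(C) = Add(4, Mul(-1, Pow(C, 2)), Mul(-9, C)) (Function('o')(C) = Add(2, Mul(-1, Add(Add(Pow(C, 2), Mul(9, C)), -2))) = Add(2, Mul(-1, Add(-2, Pow(C, 2), Mul(9, C)))) = Add(2, Add(2, Mul(-1, Pow(C, 2)), Mul(-9, C))) = Add(4, Mul(-1, Pow(C, 2)), Mul(-9, C)))
Function('t')(l, h) = 0
Add(Mul(6502, Pow(-5780, -1)), Mul(Function('t')(Function('o')(12), 63), Pow(42085, -1))) = Add(Mul(6502, Pow(-5780, -1)), Mul(0, Pow(42085, -1))) = Add(Mul(6502, Rational(-1, 5780)), Mul(0, Rational(1, 42085))) = Add(Rational(-3251, 2890), 0) = Rational(-3251, 2890)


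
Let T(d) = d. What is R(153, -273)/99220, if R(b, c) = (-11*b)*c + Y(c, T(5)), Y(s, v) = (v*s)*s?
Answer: 208026/24805 ≈ 8.3865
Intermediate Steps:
Y(s, v) = v*s² (Y(s, v) = (s*v)*s = v*s²)
R(b, c) = 5*c² - 11*b*c (R(b, c) = (-11*b)*c + 5*c² = -11*b*c + 5*c² = 5*c² - 11*b*c)
R(153, -273)/99220 = -273*(-11*153 + 5*(-273))/99220 = -273*(-1683 - 1365)*(1/99220) = -273*(-3048)*(1/99220) = 832104*(1/99220) = 208026/24805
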